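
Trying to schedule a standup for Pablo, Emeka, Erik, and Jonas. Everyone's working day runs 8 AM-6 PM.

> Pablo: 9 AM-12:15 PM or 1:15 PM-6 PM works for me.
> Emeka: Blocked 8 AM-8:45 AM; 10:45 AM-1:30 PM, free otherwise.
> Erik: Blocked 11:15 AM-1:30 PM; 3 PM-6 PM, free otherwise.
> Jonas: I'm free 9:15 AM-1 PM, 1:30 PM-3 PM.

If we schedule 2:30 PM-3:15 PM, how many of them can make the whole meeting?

Pablo free: 09:00-12:15, 13:15-18:00.
Emeka free: 08:45-10:45, 13:30-18:00 (invert busy blocks within the working day).
Erik free: 08:00-11:15, 13:30-15:00 (invert busy blocks within the working day).
Jonas free: 09:15-13:00, 13:30-15:00.
Pablo and Emeka can make the full 14:30-15:15 slot — that's 2.

2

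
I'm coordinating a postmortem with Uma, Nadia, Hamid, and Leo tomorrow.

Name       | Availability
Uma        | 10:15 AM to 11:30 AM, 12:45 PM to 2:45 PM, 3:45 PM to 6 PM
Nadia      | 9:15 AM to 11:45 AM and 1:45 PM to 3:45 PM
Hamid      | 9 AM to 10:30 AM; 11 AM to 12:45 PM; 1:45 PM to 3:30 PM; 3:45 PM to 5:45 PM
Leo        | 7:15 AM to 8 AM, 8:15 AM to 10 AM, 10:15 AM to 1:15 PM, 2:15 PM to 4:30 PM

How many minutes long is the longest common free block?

30

Uma ∩ Nadia: 10:15-11:30, 13:45-14:45.
Uma ∩ Nadia ∩ Hamid: 10:15-10:30, 11:00-11:30, 13:45-14:45.
Uma ∩ Nadia ∩ Hamid ∩ Leo: 10:15-10:30, 11:00-11:30, 14:15-14:45.
The longest is 11:00-11:30 at 30 minutes.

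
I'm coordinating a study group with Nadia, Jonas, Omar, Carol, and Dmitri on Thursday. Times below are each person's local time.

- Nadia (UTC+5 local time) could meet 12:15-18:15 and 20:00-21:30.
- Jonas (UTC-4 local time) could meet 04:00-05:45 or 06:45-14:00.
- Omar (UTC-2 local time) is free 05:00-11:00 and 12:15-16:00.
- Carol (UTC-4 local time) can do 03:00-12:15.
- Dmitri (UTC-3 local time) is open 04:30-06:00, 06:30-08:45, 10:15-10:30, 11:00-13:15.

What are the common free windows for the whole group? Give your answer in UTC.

Nadia in UTC: 07:15-13:15, 15:00-16:30 (subtract 5h to convert from UTC+5).
Jonas in UTC: 08:00-09:45, 10:45-18:00 (add 4h to convert from UTC-4).
Omar in UTC: 07:00-13:00, 14:15-18:00 (add 2h to convert from UTC-2).
Carol in UTC: 07:00-16:15 (add 4h to convert from UTC-4).
Dmitri in UTC: 07:30-09:00, 09:30-11:45, 13:15-13:30, 14:00-16:15 (add 3h to convert from UTC-3).
Nadia ∩ Jonas: 08:00-09:45, 10:45-13:15, 15:00-16:30.
Nadia ∩ Jonas ∩ Omar: 08:00-09:45, 10:45-13:00, 15:00-16:30.
Nadia ∩ Jonas ∩ Omar ∩ Carol: 08:00-09:45, 10:45-13:00, 15:00-16:15.
Nadia ∩ Jonas ∩ Omar ∩ Carol ∩ Dmitri: 08:00-09:00, 09:30-09:45, 10:45-11:45, 15:00-16:15.

08:00-09:00, 09:30-09:45, 10:45-11:45, 15:00-16:15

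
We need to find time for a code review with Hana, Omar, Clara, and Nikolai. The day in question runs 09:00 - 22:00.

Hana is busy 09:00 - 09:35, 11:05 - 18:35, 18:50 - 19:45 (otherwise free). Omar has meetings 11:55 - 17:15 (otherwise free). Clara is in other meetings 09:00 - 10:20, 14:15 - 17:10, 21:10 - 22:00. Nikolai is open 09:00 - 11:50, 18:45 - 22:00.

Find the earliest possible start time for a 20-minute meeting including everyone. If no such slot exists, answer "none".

10:20

Hana free: 09:35-11:05, 18:35-18:50, 19:45-22:00 (invert busy blocks within the working day).
Omar free: 09:00-11:55, 17:15-22:00 (invert busy blocks within the working day).
Clara free: 10:20-14:15, 17:10-21:10 (invert busy blocks within the working day).
Nikolai free: 09:00-11:50, 18:45-22:00.
Hana ∩ Omar: 09:35-11:05, 18:35-18:50, 19:45-22:00.
Hana ∩ Omar ∩ Clara: 10:20-11:05, 18:35-18:50, 19:45-21:10.
Hana ∩ Omar ∩ Clara ∩ Nikolai: 10:20-11:05, 18:45-18:50, 19:45-21:10.
Those are the intersection windows.
The first common window of at least 20 minutes is 10:20-11:05, so the earliest start is 10:20.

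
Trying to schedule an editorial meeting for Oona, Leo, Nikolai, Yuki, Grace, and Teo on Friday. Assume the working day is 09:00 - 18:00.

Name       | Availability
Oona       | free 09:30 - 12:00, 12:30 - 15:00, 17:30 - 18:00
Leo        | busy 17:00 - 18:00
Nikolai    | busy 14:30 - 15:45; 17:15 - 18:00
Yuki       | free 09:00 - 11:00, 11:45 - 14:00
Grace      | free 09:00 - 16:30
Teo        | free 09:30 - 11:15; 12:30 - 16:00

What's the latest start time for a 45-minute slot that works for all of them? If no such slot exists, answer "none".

Oona free: 09:30-12:00, 12:30-15:00, 17:30-18:00.
Leo free: 09:00-17:00 (invert busy blocks within the working day).
Nikolai free: 09:00-14:30, 15:45-17:15 (invert busy blocks within the working day).
Yuki free: 09:00-11:00, 11:45-14:00.
Grace free: 09:00-16:30.
Teo free: 09:30-11:15, 12:30-16:00.
Oona ∩ Leo: 09:30-12:00, 12:30-15:00.
Oona ∩ Leo ∩ Nikolai: 09:30-12:00, 12:30-14:30.
Oona ∩ Leo ∩ Nikolai ∩ Yuki: 09:30-11:00, 11:45-12:00, 12:30-14:00.
Oona ∩ Leo ∩ Nikolai ∩ Yuki ∩ Grace: 09:30-11:00, 11:45-12:00, 12:30-14:00.
Oona ∩ Leo ∩ Nikolai ∩ Yuki ∩ Grace ∩ Teo: 09:30-11:00, 12:30-14:00.
Those are the intersection windows.
The last common window of at least 45 minutes is 12:30-14:00; a 45-minute meeting can start as late as 13:15 and still end by 14:00.

13:15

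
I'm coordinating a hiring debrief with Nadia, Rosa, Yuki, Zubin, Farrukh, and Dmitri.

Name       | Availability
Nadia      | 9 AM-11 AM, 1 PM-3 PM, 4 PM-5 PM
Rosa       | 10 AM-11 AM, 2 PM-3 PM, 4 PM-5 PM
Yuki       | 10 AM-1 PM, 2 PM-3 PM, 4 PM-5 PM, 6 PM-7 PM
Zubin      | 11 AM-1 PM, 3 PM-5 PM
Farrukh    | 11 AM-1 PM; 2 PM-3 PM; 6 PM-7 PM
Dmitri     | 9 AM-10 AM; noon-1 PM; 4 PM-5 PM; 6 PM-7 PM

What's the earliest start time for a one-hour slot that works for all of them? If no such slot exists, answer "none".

Nadia ∩ Rosa: 10:00-11:00, 14:00-15:00, 16:00-17:00.
Nadia ∩ Rosa ∩ Yuki: 10:00-11:00, 14:00-15:00, 16:00-17:00.
Nadia ∩ Rosa ∩ Yuki ∩ Zubin: 16:00-17:00.
Nadia ∩ Rosa ∩ Yuki ∩ Zubin ∩ Farrukh: ∅.
Nadia ∩ Rosa ∩ Yuki ∩ Zubin ∩ Farrukh ∩ Dmitri: ∅.
There is no time when everyone is free.
No common window is at least 60 minutes long.

none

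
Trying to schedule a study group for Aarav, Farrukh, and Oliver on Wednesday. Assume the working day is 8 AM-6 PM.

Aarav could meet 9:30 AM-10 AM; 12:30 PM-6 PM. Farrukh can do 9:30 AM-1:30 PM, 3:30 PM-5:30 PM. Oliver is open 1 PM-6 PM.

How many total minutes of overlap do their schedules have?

Aarav ∩ Farrukh: 09:30-10:00, 12:30-13:30, 15:30-17:30.
Aarav ∩ Farrukh ∩ Oliver: 13:00-13:30, 15:30-17:30.
Those are the intersection windows.
Summing the common windows: 30 + 120 = 150 minutes.

150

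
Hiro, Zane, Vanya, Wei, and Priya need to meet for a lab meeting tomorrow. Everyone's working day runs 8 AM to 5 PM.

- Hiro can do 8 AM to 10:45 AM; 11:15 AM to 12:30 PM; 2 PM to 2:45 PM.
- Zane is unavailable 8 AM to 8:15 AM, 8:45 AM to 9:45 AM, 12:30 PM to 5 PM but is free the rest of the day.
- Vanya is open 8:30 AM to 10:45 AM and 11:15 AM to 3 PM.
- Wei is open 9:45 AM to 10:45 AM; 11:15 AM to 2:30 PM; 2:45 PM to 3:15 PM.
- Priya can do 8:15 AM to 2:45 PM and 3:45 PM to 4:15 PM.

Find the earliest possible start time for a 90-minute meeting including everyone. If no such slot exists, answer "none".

Hiro free: 08:00-10:45, 11:15-12:30, 14:00-14:45.
Zane free: 08:15-08:45, 09:45-12:30 (invert busy blocks within the working day).
Vanya free: 08:30-10:45, 11:15-15:00.
Wei free: 09:45-10:45, 11:15-14:30, 14:45-15:15.
Priya free: 08:15-14:45, 15:45-16:15.
Hiro ∩ Zane: 08:15-08:45, 09:45-10:45, 11:15-12:30.
Hiro ∩ Zane ∩ Vanya: 08:30-08:45, 09:45-10:45, 11:15-12:30.
Hiro ∩ Zane ∩ Vanya ∩ Wei: 09:45-10:45, 11:15-12:30.
Hiro ∩ Zane ∩ Vanya ∩ Wei ∩ Priya: 09:45-10:45, 11:15-12:30.
No common window is at least 90 minutes long.

none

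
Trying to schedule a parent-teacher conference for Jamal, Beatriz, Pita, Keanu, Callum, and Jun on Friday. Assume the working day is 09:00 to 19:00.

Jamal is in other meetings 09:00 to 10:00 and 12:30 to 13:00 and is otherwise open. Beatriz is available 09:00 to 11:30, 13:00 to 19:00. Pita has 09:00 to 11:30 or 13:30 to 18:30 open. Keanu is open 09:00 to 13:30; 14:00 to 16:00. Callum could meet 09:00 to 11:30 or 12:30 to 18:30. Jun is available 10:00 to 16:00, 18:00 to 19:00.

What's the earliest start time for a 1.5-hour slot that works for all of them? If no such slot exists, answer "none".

Jamal free: 10:00-12:30, 13:00-19:00 (invert busy blocks within the working day).
Beatriz free: 09:00-11:30, 13:00-19:00.
Pita free: 09:00-11:30, 13:30-18:30.
Keanu free: 09:00-13:30, 14:00-16:00.
Callum free: 09:00-11:30, 12:30-18:30.
Jun free: 10:00-16:00, 18:00-19:00.
Jamal ∩ Beatriz: 10:00-11:30, 13:00-19:00.
Jamal ∩ Beatriz ∩ Pita: 10:00-11:30, 13:30-18:30.
Jamal ∩ Beatriz ∩ Pita ∩ Keanu: 10:00-11:30, 14:00-16:00.
Jamal ∩ Beatriz ∩ Pita ∩ Keanu ∩ Callum: 10:00-11:30, 14:00-16:00.
Jamal ∩ Beatriz ∩ Pita ∩ Keanu ∩ Callum ∩ Jun: 10:00-11:30, 14:00-16:00.
The first common window of at least 90 minutes is 10:00-11:30, so the earliest start is 10:00.

10:00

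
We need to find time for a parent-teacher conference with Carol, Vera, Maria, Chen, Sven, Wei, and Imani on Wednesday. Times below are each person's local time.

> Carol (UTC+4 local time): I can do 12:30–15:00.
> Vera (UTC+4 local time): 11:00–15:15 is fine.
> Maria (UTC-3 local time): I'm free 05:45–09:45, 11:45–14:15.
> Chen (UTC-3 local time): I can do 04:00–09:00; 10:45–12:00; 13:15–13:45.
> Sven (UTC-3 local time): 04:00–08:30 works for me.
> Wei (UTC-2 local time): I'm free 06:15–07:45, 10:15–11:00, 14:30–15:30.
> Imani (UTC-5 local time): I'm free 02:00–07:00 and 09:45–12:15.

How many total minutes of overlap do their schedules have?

60

Carol in UTC: 08:30-11:00 (subtract 4h to convert from UTC+4).
Vera in UTC: 07:00-11:15 (subtract 4h to convert from UTC+4).
Maria in UTC: 08:45-12:45, 14:45-17:15 (add 3h to convert from UTC-3).
Chen in UTC: 07:00-12:00, 13:45-15:00, 16:15-16:45 (add 3h to convert from UTC-3).
Sven in UTC: 07:00-11:30 (add 3h to convert from UTC-3).
Wei in UTC: 08:15-09:45, 12:15-13:00, 16:30-17:30 (add 2h to convert from UTC-2).
Imani in UTC: 07:00-12:00, 14:45-17:15 (add 5h to convert from UTC-5).
Carol ∩ Vera: 08:30-11:00.
Carol ∩ Vera ∩ Maria: 08:45-11:00.
Carol ∩ Vera ∩ Maria ∩ Chen: 08:45-11:00.
Carol ∩ Vera ∩ Maria ∩ Chen ∩ Sven: 08:45-11:00.
Carol ∩ Vera ∩ Maria ∩ Chen ∩ Sven ∩ Wei: 08:45-09:45.
Carol ∩ Vera ∩ Maria ∩ Chen ∩ Sven ∩ Wei ∩ Imani: 08:45-09:45.
So the common availability across everyone is 08:45-09:45.
That's a single block of 60 minutes.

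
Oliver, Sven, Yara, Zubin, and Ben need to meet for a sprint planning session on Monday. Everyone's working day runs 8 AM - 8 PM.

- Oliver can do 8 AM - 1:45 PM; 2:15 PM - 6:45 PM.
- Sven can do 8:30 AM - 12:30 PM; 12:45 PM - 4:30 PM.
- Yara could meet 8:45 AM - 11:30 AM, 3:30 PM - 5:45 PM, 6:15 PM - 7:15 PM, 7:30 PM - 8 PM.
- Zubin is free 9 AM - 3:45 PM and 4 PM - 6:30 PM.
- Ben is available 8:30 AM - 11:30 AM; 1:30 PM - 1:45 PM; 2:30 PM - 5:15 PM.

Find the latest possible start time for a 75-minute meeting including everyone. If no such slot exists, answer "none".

10:15

Oliver ∩ Sven: 08:30-12:30, 12:45-13:45, 14:15-16:30.
Oliver ∩ Sven ∩ Yara: 08:45-11:30, 15:30-16:30.
Oliver ∩ Sven ∩ Yara ∩ Zubin: 09:00-11:30, 15:30-15:45, 16:00-16:30.
Oliver ∩ Sven ∩ Yara ∩ Zubin ∩ Ben: 09:00-11:30, 15:30-15:45, 16:00-16:30.
The last common window of at least 75 minutes is 09:00-11:30; a 75-minute meeting can start as late as 10:15 and still end by 11:30.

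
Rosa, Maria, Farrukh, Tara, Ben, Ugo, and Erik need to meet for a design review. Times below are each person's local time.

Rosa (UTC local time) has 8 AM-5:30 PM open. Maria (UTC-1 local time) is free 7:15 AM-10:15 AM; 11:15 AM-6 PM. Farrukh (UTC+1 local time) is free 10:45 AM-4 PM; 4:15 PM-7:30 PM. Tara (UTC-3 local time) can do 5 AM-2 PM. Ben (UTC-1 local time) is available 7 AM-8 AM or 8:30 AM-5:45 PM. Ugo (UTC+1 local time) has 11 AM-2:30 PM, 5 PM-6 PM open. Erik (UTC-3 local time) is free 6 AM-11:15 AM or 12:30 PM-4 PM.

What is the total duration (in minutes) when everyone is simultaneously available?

210

Rosa in UTC: 08:00-17:30.
Maria in UTC: 08:15-11:15, 12:15-19:00 (add 1h to convert from UTC-1).
Farrukh in UTC: 09:45-15:00, 15:15-18:30 (subtract 1h to convert from UTC+1).
Tara in UTC: 08:00-17:00 (add 3h to convert from UTC-3).
Ben in UTC: 08:00-09:00, 09:30-18:45 (add 1h to convert from UTC-1).
Ugo in UTC: 10:00-13:30, 16:00-17:00 (subtract 1h to convert from UTC+1).
Erik in UTC: 09:00-14:15, 15:30-19:00 (add 3h to convert from UTC-3).
Rosa ∩ Maria: 08:15-11:15, 12:15-17:30.
Rosa ∩ Maria ∩ Farrukh: 09:45-11:15, 12:15-15:00, 15:15-17:30.
Rosa ∩ Maria ∩ Farrukh ∩ Tara: 09:45-11:15, 12:15-15:00, 15:15-17:00.
Rosa ∩ Maria ∩ Farrukh ∩ Tara ∩ Ben: 09:45-11:15, 12:15-15:00, 15:15-17:00.
Rosa ∩ Maria ∩ Farrukh ∩ Tara ∩ Ben ∩ Ugo: 10:00-11:15, 12:15-13:30, 16:00-17:00.
Rosa ∩ Maria ∩ Farrukh ∩ Tara ∩ Ben ∩ Ugo ∩ Erik: 10:00-11:15, 12:15-13:30, 16:00-17:00.
So the common availability across everyone is 10:00-11:15, 12:15-13:30, 16:00-17:00.
Summing the common windows: 75 + 75 + 60 = 210 minutes.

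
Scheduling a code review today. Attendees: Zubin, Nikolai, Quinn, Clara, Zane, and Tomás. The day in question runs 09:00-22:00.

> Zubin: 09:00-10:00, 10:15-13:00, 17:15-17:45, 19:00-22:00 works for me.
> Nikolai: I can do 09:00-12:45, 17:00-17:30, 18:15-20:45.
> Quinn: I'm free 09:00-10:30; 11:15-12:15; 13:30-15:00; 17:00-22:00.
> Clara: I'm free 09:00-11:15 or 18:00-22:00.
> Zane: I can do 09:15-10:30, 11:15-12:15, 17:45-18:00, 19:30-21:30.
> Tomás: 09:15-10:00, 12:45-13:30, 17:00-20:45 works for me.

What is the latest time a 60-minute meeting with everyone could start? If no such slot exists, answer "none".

Zubin ∩ Nikolai: 09:00-10:00, 10:15-12:45, 17:15-17:30, 19:00-20:45.
Zubin ∩ Nikolai ∩ Quinn: 09:00-10:00, 10:15-10:30, 11:15-12:15, 17:15-17:30, 19:00-20:45.
Zubin ∩ Nikolai ∩ Quinn ∩ Clara: 09:00-10:00, 10:15-10:30, 19:00-20:45.
Zubin ∩ Nikolai ∩ Quinn ∩ Clara ∩ Zane: 09:15-10:00, 10:15-10:30, 19:30-20:45.
Zubin ∩ Nikolai ∩ Quinn ∩ Clara ∩ Zane ∩ Tomás: 09:15-10:00, 19:30-20:45.
Those are the intersection windows.
The last common window of at least 60 minutes is 19:30-20:45; a 60-minute meeting can start as late as 19:45 and still end by 20:45.

19:45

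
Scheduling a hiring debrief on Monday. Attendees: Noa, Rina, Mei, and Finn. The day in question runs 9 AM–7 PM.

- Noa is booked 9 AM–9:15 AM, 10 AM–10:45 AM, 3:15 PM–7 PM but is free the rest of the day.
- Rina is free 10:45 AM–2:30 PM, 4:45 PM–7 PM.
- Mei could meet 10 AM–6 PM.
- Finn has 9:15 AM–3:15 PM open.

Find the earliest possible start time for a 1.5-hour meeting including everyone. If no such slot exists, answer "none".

Noa free: 09:15-10:00, 10:45-15:15 (invert busy blocks within the working day).
Rina free: 10:45-14:30, 16:45-19:00.
Mei free: 10:00-18:00.
Finn free: 09:15-15:15.
Noa ∩ Rina: 10:45-14:30.
Noa ∩ Rina ∩ Mei: 10:45-14:30.
Noa ∩ Rina ∩ Mei ∩ Finn: 10:45-14:30.
The first common window of at least 90 minutes is 10:45-14:30, so the earliest start is 10:45.

10:45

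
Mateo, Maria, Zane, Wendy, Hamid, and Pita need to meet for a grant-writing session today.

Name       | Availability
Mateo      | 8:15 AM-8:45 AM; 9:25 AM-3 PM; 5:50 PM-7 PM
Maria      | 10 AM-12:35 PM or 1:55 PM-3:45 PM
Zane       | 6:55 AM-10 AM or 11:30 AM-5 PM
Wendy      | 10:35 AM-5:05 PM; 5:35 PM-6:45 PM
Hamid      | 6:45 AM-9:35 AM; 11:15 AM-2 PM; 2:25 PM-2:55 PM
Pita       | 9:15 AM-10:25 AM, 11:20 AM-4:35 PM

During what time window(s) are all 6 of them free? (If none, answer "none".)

Mateo ∩ Maria: 10:00-12:35, 13:55-15:00.
Mateo ∩ Maria ∩ Zane: 11:30-12:35, 13:55-15:00.
Mateo ∩ Maria ∩ Zane ∩ Wendy: 11:30-12:35, 13:55-15:00.
Mateo ∩ Maria ∩ Zane ∩ Wendy ∩ Hamid: 11:30-12:35, 13:55-14:00, 14:25-14:55.
Mateo ∩ Maria ∩ Zane ∩ Wendy ∩ Hamid ∩ Pita: 11:30-12:35, 13:55-14:00, 14:25-14:55.

11:30-12:35, 13:55-14:00, 14:25-14:55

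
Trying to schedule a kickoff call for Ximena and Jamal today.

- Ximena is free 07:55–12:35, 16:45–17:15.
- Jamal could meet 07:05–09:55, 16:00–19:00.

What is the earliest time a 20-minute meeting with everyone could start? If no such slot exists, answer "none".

Ximena ∩ Jamal: 07:55-09:55, 16:45-17:15.
The first common window of at least 20 minutes is 07:55-09:55, so the earliest start is 07:55.

07:55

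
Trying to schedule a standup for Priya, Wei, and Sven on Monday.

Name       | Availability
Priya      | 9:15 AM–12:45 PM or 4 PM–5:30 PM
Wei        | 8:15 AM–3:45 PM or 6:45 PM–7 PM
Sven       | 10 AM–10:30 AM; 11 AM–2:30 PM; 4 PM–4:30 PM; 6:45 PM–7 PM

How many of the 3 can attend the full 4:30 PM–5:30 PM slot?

Priya can make the full 16:30-17:30 slot — that's 1.

1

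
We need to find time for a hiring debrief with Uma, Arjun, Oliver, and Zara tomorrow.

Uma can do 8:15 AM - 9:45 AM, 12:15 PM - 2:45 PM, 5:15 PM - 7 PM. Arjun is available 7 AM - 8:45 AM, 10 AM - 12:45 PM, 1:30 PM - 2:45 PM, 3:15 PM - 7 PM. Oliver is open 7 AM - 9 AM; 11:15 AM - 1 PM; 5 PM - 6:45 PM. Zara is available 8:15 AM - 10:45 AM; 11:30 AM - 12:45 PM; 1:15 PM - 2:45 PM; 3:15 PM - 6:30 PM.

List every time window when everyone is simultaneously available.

Uma ∩ Arjun: 08:15-08:45, 12:15-12:45, 13:30-14:45, 17:15-19:00.
Uma ∩ Arjun ∩ Oliver: 08:15-08:45, 12:15-12:45, 17:15-18:45.
Uma ∩ Arjun ∩ Oliver ∩ Zara: 08:15-08:45, 12:15-12:45, 17:15-18:30.

08:15-08:45, 12:15-12:45, 17:15-18:30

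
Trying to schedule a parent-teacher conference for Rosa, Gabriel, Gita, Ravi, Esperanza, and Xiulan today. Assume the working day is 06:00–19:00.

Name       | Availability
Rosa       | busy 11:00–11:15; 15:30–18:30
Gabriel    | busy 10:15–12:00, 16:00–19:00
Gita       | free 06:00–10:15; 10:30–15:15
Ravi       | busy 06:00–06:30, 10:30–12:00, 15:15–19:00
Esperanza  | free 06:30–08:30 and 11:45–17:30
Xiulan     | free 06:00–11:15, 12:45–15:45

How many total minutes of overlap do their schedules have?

Rosa free: 06:00-11:00, 11:15-15:30, 18:30-19:00 (invert busy blocks within the working day).
Gabriel free: 06:00-10:15, 12:00-16:00 (invert busy blocks within the working day).
Gita free: 06:00-10:15, 10:30-15:15.
Ravi free: 06:30-10:30, 12:00-15:15 (invert busy blocks within the working day).
Esperanza free: 06:30-08:30, 11:45-17:30.
Xiulan free: 06:00-11:15, 12:45-15:45.
Rosa ∩ Gabriel: 06:00-10:15, 12:00-15:30.
Rosa ∩ Gabriel ∩ Gita: 06:00-10:15, 12:00-15:15.
Rosa ∩ Gabriel ∩ Gita ∩ Ravi: 06:30-10:15, 12:00-15:15.
Rosa ∩ Gabriel ∩ Gita ∩ Ravi ∩ Esperanza: 06:30-08:30, 12:00-15:15.
Rosa ∩ Gabriel ∩ Gita ∩ Ravi ∩ Esperanza ∩ Xiulan: 06:30-08:30, 12:45-15:15.
Summing the common windows: 120 + 150 = 270 minutes.

270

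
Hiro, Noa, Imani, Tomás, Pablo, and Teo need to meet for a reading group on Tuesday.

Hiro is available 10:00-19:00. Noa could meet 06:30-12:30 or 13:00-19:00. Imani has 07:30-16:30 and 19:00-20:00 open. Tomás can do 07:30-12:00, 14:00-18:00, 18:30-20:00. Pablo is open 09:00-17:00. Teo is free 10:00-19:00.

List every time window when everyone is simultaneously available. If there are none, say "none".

Hiro ∩ Noa: 10:00-12:30, 13:00-19:00.
Hiro ∩ Noa ∩ Imani: 10:00-12:30, 13:00-16:30.
Hiro ∩ Noa ∩ Imani ∩ Tomás: 10:00-12:00, 14:00-16:30.
Hiro ∩ Noa ∩ Imani ∩ Tomás ∩ Pablo: 10:00-12:00, 14:00-16:30.
Hiro ∩ Noa ∩ Imani ∩ Tomás ∩ Pablo ∩ Teo: 10:00-12:00, 14:00-16:30.

10:00-12:00, 14:00-16:30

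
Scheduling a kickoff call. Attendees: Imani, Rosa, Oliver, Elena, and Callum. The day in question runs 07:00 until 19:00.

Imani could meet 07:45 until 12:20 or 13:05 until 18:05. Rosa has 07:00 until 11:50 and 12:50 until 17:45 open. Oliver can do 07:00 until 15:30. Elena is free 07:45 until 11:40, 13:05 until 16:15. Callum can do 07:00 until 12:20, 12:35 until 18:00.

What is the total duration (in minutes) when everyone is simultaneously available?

Imani ∩ Rosa: 07:45-11:50, 13:05-17:45.
Imani ∩ Rosa ∩ Oliver: 07:45-11:50, 13:05-15:30.
Imani ∩ Rosa ∩ Oliver ∩ Elena: 07:45-11:40, 13:05-15:30.
Imani ∩ Rosa ∩ Oliver ∩ Elena ∩ Callum: 07:45-11:40, 13:05-15:30.
Those are the intersection windows.
Summing the common windows: 235 + 145 = 380 minutes.

380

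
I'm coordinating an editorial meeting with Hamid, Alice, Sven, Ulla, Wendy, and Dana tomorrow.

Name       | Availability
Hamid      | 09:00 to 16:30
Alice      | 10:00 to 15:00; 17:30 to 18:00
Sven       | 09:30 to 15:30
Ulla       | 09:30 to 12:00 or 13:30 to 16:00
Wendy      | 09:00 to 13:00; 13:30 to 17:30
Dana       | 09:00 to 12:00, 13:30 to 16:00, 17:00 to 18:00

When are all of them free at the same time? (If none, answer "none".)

10:00-12:00, 13:30-15:00

Hamid ∩ Alice: 10:00-15:00.
Hamid ∩ Alice ∩ Sven: 10:00-15:00.
Hamid ∩ Alice ∩ Sven ∩ Ulla: 10:00-12:00, 13:30-15:00.
Hamid ∩ Alice ∩ Sven ∩ Ulla ∩ Wendy: 10:00-12:00, 13:30-15:00.
Hamid ∩ Alice ∩ Sven ∩ Ulla ∩ Wendy ∩ Dana: 10:00-12:00, 13:30-15:00.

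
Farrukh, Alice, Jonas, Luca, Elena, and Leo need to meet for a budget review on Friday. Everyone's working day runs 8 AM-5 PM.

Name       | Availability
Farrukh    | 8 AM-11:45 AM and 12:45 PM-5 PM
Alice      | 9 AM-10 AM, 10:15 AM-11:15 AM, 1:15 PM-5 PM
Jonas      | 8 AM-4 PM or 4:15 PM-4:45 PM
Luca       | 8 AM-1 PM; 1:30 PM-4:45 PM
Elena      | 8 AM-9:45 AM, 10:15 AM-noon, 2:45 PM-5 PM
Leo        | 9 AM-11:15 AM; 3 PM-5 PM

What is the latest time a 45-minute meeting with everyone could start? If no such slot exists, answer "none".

15:15

Farrukh ∩ Alice: 09:00-10:00, 10:15-11:15, 13:15-17:00.
Farrukh ∩ Alice ∩ Jonas: 09:00-10:00, 10:15-11:15, 13:15-16:00, 16:15-16:45.
Farrukh ∩ Alice ∩ Jonas ∩ Luca: 09:00-10:00, 10:15-11:15, 13:30-16:00, 16:15-16:45.
Farrukh ∩ Alice ∩ Jonas ∩ Luca ∩ Elena: 09:00-09:45, 10:15-11:15, 14:45-16:00, 16:15-16:45.
Farrukh ∩ Alice ∩ Jonas ∩ Luca ∩ Elena ∩ Leo: 09:00-09:45, 10:15-11:15, 15:00-16:00, 16:15-16:45.
Those are the intersection windows.
The last common window of at least 45 minutes is 15:00-16:00; a 45-minute meeting can start as late as 15:15 and still end by 16:00.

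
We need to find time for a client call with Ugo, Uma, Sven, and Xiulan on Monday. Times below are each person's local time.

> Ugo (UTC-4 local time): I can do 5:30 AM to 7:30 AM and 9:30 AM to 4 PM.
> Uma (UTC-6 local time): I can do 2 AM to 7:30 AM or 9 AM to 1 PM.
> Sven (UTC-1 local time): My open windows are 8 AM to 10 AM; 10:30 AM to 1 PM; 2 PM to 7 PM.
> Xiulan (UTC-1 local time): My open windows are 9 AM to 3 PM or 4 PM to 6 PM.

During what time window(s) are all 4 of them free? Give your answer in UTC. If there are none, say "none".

Ugo in UTC: 09:30-11:30, 13:30-20:00 (add 4h to convert from UTC-4).
Uma in UTC: 08:00-13:30, 15:00-19:00 (add 6h to convert from UTC-6).
Sven in UTC: 09:00-11:00, 11:30-14:00, 15:00-20:00 (add 1h to convert from UTC-1).
Xiulan in UTC: 10:00-16:00, 17:00-19:00 (add 1h to convert from UTC-1).
Ugo ∩ Uma: 09:30-11:30, 15:00-19:00.
Ugo ∩ Uma ∩ Sven: 09:30-11:00, 15:00-19:00.
Ugo ∩ Uma ∩ Sven ∩ Xiulan: 10:00-11:00, 15:00-16:00, 17:00-19:00.

10:00-11:00, 15:00-16:00, 17:00-19:00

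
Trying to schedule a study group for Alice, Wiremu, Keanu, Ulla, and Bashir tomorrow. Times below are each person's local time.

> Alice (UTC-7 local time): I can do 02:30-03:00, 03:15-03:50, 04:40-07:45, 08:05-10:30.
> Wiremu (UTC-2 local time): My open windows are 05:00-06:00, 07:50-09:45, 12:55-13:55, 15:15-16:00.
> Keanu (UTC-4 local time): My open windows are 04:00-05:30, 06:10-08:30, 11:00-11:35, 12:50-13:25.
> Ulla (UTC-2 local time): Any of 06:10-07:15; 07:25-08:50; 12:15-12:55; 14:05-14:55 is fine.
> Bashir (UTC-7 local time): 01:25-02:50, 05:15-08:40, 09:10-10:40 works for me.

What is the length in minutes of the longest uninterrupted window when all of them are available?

0

Alice in UTC: 09:30-10:00, 10:15-10:50, 11:40-14:45, 15:05-17:30 (add 7h to convert from UTC-7).
Wiremu in UTC: 07:00-08:00, 09:50-11:45, 14:55-15:55, 17:15-18:00 (add 2h to convert from UTC-2).
Keanu in UTC: 08:00-09:30, 10:10-12:30, 15:00-15:35, 16:50-17:25 (add 4h to convert from UTC-4).
Ulla in UTC: 08:10-09:15, 09:25-10:50, 14:15-14:55, 16:05-16:55 (add 2h to convert from UTC-2).
Bashir in UTC: 08:25-09:50, 12:15-15:40, 16:10-17:40 (add 7h to convert from UTC-7).
Alice ∩ Wiremu: 09:50-10:00, 10:15-10:50, 11:40-11:45, 15:05-15:55, 17:15-17:30.
Alice ∩ Wiremu ∩ Keanu: 10:15-10:50, 11:40-11:45, 15:05-15:35, 17:15-17:25.
Alice ∩ Wiremu ∩ Keanu ∩ Ulla: 10:15-10:50.
Alice ∩ Wiremu ∩ Keanu ∩ Ulla ∩ Bashir: ∅.
There is no time when everyone is free.
No common window exists, so the longest block is 0 minutes.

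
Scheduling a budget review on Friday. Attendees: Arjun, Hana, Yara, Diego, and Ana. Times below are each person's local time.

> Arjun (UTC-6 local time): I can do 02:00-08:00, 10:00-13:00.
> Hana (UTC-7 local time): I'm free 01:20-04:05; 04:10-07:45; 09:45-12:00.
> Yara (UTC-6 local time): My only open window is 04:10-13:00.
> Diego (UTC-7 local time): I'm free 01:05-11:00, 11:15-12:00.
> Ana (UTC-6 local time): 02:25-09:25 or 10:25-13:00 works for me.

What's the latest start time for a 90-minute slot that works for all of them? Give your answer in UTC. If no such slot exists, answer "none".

Arjun in UTC: 08:00-14:00, 16:00-19:00 (add 6h to convert from UTC-6).
Hana in UTC: 08:20-11:05, 11:10-14:45, 16:45-19:00 (add 7h to convert from UTC-7).
Yara in UTC: 10:10-19:00 (add 6h to convert from UTC-6).
Diego in UTC: 08:05-18:00, 18:15-19:00 (add 7h to convert from UTC-7).
Ana in UTC: 08:25-15:25, 16:25-19:00 (add 6h to convert from UTC-6).
Arjun ∩ Hana: 08:20-11:05, 11:10-14:00, 16:45-19:00.
Arjun ∩ Hana ∩ Yara: 10:10-11:05, 11:10-14:00, 16:45-19:00.
Arjun ∩ Hana ∩ Yara ∩ Diego: 10:10-11:05, 11:10-14:00, 16:45-18:00, 18:15-19:00.
Arjun ∩ Hana ∩ Yara ∩ Diego ∩ Ana: 10:10-11:05, 11:10-14:00, 16:45-18:00, 18:15-19:00.
The last common window of at least 90 minutes is 11:10-14:00; a 90-minute meeting can start as late as 12:30 and still end by 14:00.

12:30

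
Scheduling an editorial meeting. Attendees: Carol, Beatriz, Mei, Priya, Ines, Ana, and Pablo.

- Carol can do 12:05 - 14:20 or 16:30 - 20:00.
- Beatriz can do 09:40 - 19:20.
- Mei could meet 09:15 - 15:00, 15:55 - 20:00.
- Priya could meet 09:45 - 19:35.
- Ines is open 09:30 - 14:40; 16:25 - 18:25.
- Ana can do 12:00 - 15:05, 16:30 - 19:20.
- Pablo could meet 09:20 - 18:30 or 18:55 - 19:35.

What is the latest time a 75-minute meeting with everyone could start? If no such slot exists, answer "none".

17:10

Carol ∩ Beatriz: 12:05-14:20, 16:30-19:20.
Carol ∩ Beatriz ∩ Mei: 12:05-14:20, 16:30-19:20.
Carol ∩ Beatriz ∩ Mei ∩ Priya: 12:05-14:20, 16:30-19:20.
Carol ∩ Beatriz ∩ Mei ∩ Priya ∩ Ines: 12:05-14:20, 16:30-18:25.
Carol ∩ Beatriz ∩ Mei ∩ Priya ∩ Ines ∩ Ana: 12:05-14:20, 16:30-18:25.
Carol ∩ Beatriz ∩ Mei ∩ Priya ∩ Ines ∩ Ana ∩ Pablo: 12:05-14:20, 16:30-18:25.
The last common window of at least 75 minutes is 16:30-18:25; a 75-minute meeting can start as late as 17:10 and still end by 18:25.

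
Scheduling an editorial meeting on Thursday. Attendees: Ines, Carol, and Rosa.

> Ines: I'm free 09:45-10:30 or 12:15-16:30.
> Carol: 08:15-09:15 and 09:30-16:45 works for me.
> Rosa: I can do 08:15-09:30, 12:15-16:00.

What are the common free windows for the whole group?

12:15-16:00

Ines ∩ Carol: 09:45-10:30, 12:15-16:30.
Ines ∩ Carol ∩ Rosa: 12:15-16:00.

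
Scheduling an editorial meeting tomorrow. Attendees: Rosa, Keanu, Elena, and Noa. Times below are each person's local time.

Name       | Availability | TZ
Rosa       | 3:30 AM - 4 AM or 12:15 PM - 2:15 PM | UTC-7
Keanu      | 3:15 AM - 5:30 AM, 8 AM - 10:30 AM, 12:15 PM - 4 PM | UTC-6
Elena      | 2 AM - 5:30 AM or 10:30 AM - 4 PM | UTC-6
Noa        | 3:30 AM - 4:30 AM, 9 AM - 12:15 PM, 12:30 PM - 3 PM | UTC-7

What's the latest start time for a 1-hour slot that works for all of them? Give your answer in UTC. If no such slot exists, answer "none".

Rosa in UTC: 10:30-11:00, 19:15-21:15 (add 7h to convert from UTC-7).
Keanu in UTC: 09:15-11:30, 14:00-16:30, 18:15-22:00 (add 6h to convert from UTC-6).
Elena in UTC: 08:00-11:30, 16:30-22:00 (add 6h to convert from UTC-6).
Noa in UTC: 10:30-11:30, 16:00-19:15, 19:30-22:00 (add 7h to convert from UTC-7).
Rosa ∩ Keanu: 10:30-11:00, 19:15-21:15.
Rosa ∩ Keanu ∩ Elena: 10:30-11:00, 19:15-21:15.
Rosa ∩ Keanu ∩ Elena ∩ Noa: 10:30-11:00, 19:30-21:15.
The last common window of at least 60 minutes is 19:30-21:15; a 60-minute meeting can start as late as 20:15 and still end by 21:15.

20:15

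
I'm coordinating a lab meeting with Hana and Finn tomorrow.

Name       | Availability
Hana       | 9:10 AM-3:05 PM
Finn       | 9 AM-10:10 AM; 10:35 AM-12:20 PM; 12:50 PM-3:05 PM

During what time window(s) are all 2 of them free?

Hana ∩ Finn: 09:10-10:10, 10:35-12:20, 12:50-15:05.

09:10-10:10, 10:35-12:20, 12:50-15:05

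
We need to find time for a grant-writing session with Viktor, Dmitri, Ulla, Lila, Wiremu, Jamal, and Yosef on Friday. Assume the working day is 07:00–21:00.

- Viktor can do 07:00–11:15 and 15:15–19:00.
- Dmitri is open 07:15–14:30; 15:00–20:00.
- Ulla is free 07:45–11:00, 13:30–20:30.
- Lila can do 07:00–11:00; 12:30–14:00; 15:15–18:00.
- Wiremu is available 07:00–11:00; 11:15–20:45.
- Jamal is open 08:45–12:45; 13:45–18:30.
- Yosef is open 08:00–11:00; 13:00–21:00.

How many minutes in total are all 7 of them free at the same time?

Viktor ∩ Dmitri: 07:15-11:15, 15:15-19:00.
Viktor ∩ Dmitri ∩ Ulla: 07:45-11:00, 15:15-19:00.
Viktor ∩ Dmitri ∩ Ulla ∩ Lila: 07:45-11:00, 15:15-18:00.
Viktor ∩ Dmitri ∩ Ulla ∩ Lila ∩ Wiremu: 07:45-11:00, 15:15-18:00.
Viktor ∩ Dmitri ∩ Ulla ∩ Lila ∩ Wiremu ∩ Jamal: 08:45-11:00, 15:15-18:00.
Viktor ∩ Dmitri ∩ Ulla ∩ Lila ∩ Wiremu ∩ Jamal ∩ Yosef: 08:45-11:00, 15:15-18:00.
Those are the intersection windows.
Summing the common windows: 135 + 165 = 300 minutes.

300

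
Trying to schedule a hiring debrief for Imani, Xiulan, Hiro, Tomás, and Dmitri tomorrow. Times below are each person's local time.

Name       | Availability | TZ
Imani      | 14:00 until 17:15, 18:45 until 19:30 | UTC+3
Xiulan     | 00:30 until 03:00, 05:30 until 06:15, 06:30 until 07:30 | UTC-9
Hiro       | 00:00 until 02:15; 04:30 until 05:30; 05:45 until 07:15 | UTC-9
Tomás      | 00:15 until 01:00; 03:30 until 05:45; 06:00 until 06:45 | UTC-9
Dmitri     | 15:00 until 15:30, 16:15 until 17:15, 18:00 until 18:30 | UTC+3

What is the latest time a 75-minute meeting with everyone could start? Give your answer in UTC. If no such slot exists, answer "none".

none

Imani in UTC: 11:00-14:15, 15:45-16:30 (subtract 3h to convert from UTC+3).
Xiulan in UTC: 09:30-12:00, 14:30-15:15, 15:30-16:30 (add 9h to convert from UTC-9).
Hiro in UTC: 09:00-11:15, 13:30-14:30, 14:45-16:15 (add 9h to convert from UTC-9).
Tomás in UTC: 09:15-10:00, 12:30-14:45, 15:00-15:45 (add 9h to convert from UTC-9).
Dmitri in UTC: 12:00-12:30, 13:15-14:15, 15:00-15:30 (subtract 3h to convert from UTC+3).
Imani ∩ Xiulan: 11:00-12:00, 15:45-16:30.
Imani ∩ Xiulan ∩ Hiro: 11:00-11:15, 15:45-16:15.
Imani ∩ Xiulan ∩ Hiro ∩ Tomás: ∅.
Imani ∩ Xiulan ∩ Hiro ∩ Tomás ∩ Dmitri: ∅.
There is no time when everyone is free.
No common window is at least 75 minutes long.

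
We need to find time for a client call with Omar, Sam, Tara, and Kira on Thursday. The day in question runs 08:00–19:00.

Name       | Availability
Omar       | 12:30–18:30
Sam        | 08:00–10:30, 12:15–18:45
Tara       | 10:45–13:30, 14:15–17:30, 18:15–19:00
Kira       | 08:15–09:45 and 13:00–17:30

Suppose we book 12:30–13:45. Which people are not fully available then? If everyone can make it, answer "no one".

Omar: free for 12:30-13:45. Sam: free for 12:30-13:45. Tara: not fully free for 12:30-13:45. Kira: not fully free for 12:30-13:45.

Kira, Tara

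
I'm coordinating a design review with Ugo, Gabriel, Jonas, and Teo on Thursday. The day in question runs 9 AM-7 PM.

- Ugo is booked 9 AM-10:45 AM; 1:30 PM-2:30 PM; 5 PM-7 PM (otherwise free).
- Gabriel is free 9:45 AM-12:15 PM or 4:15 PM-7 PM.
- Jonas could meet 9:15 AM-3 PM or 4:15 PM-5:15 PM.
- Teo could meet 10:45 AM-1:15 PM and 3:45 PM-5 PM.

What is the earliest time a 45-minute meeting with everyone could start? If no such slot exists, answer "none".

Ugo free: 10:45-13:30, 14:30-17:00 (invert busy blocks within the working day).
Gabriel free: 09:45-12:15, 16:15-19:00.
Jonas free: 09:15-15:00, 16:15-17:15.
Teo free: 10:45-13:15, 15:45-17:00.
Ugo ∩ Gabriel: 10:45-12:15, 16:15-17:00.
Ugo ∩ Gabriel ∩ Jonas: 10:45-12:15, 16:15-17:00.
Ugo ∩ Gabriel ∩ Jonas ∩ Teo: 10:45-12:15, 16:15-17:00.
The first common window of at least 45 minutes is 10:45-12:15, so the earliest start is 10:45.

10:45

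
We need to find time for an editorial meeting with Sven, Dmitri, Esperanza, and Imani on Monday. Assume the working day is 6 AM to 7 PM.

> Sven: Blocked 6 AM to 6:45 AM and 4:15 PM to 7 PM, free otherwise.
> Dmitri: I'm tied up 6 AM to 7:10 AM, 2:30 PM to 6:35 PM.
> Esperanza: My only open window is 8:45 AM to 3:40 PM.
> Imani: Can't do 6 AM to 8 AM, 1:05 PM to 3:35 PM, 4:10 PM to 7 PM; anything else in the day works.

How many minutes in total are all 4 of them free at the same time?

Sven free: 06:45-16:15 (invert busy blocks within the working day).
Dmitri free: 07:10-14:30, 18:35-19:00 (invert busy blocks within the working day).
Esperanza free: 08:45-15:40.
Imani free: 08:00-13:05, 15:35-16:10 (invert busy blocks within the working day).
Sven ∩ Dmitri: 07:10-14:30.
Sven ∩ Dmitri ∩ Esperanza: 08:45-14:30.
Sven ∩ Dmitri ∩ Esperanza ∩ Imani: 08:45-13:05.
That's a single block of 260 minutes.

260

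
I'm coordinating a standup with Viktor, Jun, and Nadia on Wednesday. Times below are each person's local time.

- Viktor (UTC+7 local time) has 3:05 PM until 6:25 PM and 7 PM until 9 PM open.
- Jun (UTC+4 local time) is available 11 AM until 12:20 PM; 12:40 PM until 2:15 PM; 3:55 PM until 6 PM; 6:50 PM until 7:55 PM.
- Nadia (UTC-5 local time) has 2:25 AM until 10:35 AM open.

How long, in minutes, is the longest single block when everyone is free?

Viktor in UTC: 08:05-11:25, 12:00-14:00 (subtract 7h to convert from UTC+7).
Jun in UTC: 07:00-08:20, 08:40-10:15, 11:55-14:00, 14:50-15:55 (subtract 4h to convert from UTC+4).
Nadia in UTC: 07:25-15:35 (add 5h to convert from UTC-5).
Viktor ∩ Jun: 08:05-08:20, 08:40-10:15, 12:00-14:00.
Viktor ∩ Jun ∩ Nadia: 08:05-08:20, 08:40-10:15, 12:00-14:00.
Those are the intersection windows.
The longest is 12:00-14:00 at 120 minutes.

120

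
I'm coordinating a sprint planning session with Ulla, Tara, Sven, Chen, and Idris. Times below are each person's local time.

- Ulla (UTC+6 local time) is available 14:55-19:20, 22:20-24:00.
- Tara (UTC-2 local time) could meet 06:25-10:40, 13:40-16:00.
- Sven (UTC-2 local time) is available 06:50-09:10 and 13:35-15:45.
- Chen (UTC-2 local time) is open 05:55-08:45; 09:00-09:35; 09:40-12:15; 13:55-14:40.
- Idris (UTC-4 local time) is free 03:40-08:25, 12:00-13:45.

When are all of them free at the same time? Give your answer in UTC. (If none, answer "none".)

Ulla in UTC: 08:55-13:20, 16:20-18:00 (subtract 6h to convert from UTC+6).
Tara in UTC: 08:25-12:40, 15:40-18:00 (add 2h to convert from UTC-2).
Sven in UTC: 08:50-11:10, 15:35-17:45 (add 2h to convert from UTC-2).
Chen in UTC: 07:55-10:45, 11:00-11:35, 11:40-14:15, 15:55-16:40 (add 2h to convert from UTC-2).
Idris in UTC: 07:40-12:25, 16:00-17:45 (add 4h to convert from UTC-4).
Ulla ∩ Tara: 08:55-12:40, 16:20-18:00.
Ulla ∩ Tara ∩ Sven: 08:55-11:10, 16:20-17:45.
Ulla ∩ Tara ∩ Sven ∩ Chen: 08:55-10:45, 11:00-11:10, 16:20-16:40.
Ulla ∩ Tara ∩ Sven ∩ Chen ∩ Idris: 08:55-10:45, 11:00-11:10, 16:20-16:40.
So the common availability across everyone is 08:55-10:45, 11:00-11:10, 16:20-16:40.

08:55-10:45, 11:00-11:10, 16:20-16:40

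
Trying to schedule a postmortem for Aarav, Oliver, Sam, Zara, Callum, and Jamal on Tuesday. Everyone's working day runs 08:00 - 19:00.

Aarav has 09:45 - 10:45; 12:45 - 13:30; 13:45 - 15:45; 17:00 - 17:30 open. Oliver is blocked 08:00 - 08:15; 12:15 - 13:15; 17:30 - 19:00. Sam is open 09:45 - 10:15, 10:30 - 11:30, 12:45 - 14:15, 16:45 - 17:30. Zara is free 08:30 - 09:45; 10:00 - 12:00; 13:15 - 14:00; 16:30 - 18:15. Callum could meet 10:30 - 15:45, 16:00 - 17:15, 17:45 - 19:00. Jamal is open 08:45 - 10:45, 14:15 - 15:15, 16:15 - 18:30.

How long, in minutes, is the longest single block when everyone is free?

Aarav free: 09:45-10:45, 12:45-13:30, 13:45-15:45, 17:00-17:30.
Oliver free: 08:15-12:15, 13:15-17:30 (invert busy blocks within the working day).
Sam free: 09:45-10:15, 10:30-11:30, 12:45-14:15, 16:45-17:30.
Zara free: 08:30-09:45, 10:00-12:00, 13:15-14:00, 16:30-18:15.
Callum free: 10:30-15:45, 16:00-17:15, 17:45-19:00.
Jamal free: 08:45-10:45, 14:15-15:15, 16:15-18:30.
Aarav ∩ Oliver: 09:45-10:45, 13:15-13:30, 13:45-15:45, 17:00-17:30.
Aarav ∩ Oliver ∩ Sam: 09:45-10:15, 10:30-10:45, 13:15-13:30, 13:45-14:15, 17:00-17:30.
Aarav ∩ Oliver ∩ Sam ∩ Zara: 10:00-10:15, 10:30-10:45, 13:15-13:30, 13:45-14:00, 17:00-17:30.
Aarav ∩ Oliver ∩ Sam ∩ Zara ∩ Callum: 10:30-10:45, 13:15-13:30, 13:45-14:00, 17:00-17:15.
Aarav ∩ Oliver ∩ Sam ∩ Zara ∩ Callum ∩ Jamal: 10:30-10:45, 17:00-17:15.
The longest is 10:30-10:45 at 15 minutes.

15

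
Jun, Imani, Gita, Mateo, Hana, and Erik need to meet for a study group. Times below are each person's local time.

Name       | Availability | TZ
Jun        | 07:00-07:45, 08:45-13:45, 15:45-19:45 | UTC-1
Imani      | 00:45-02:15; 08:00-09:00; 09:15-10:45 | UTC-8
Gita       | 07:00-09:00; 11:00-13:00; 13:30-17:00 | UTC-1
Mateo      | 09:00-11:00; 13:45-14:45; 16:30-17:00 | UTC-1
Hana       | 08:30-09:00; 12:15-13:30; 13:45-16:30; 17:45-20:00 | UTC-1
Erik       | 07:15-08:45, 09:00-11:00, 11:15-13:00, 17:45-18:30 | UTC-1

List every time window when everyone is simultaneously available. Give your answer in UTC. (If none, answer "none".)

none

Jun in UTC: 08:00-08:45, 09:45-14:45, 16:45-20:45 (add 1h to convert from UTC-1).
Imani in UTC: 08:45-10:15, 16:00-17:00, 17:15-18:45 (add 8h to convert from UTC-8).
Gita in UTC: 08:00-10:00, 12:00-14:00, 14:30-18:00 (add 1h to convert from UTC-1).
Mateo in UTC: 10:00-12:00, 14:45-15:45, 17:30-18:00 (add 1h to convert from UTC-1).
Hana in UTC: 09:30-10:00, 13:15-14:30, 14:45-17:30, 18:45-21:00 (add 1h to convert from UTC-1).
Erik in UTC: 08:15-09:45, 10:00-12:00, 12:15-14:00, 18:45-19:30 (add 1h to convert from UTC-1).
Jun ∩ Imani: 09:45-10:15, 16:45-17:00, 17:15-18:45.
Jun ∩ Imani ∩ Gita: 09:45-10:00, 16:45-17:00, 17:15-18:00.
Jun ∩ Imani ∩ Gita ∩ Mateo: 17:30-18:00.
Jun ∩ Imani ∩ Gita ∩ Mateo ∩ Hana: ∅.
Jun ∩ Imani ∩ Gita ∩ Mateo ∩ Hana ∩ Erik: ∅.
There is no time when everyone is free.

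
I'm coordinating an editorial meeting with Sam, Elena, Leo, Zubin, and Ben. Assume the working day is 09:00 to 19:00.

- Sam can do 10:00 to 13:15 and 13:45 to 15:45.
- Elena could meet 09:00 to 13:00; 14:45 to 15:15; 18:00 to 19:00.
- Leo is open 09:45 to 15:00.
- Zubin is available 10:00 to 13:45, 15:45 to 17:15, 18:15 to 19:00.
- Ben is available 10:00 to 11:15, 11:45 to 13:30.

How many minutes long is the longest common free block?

Sam ∩ Elena: 10:00-13:00, 14:45-15:15.
Sam ∩ Elena ∩ Leo: 10:00-13:00, 14:45-15:00.
Sam ∩ Elena ∩ Leo ∩ Zubin: 10:00-13:00.
Sam ∩ Elena ∩ Leo ∩ Zubin ∩ Ben: 10:00-11:15, 11:45-13:00.
The longest is 10:00-11:15 at 75 minutes.

75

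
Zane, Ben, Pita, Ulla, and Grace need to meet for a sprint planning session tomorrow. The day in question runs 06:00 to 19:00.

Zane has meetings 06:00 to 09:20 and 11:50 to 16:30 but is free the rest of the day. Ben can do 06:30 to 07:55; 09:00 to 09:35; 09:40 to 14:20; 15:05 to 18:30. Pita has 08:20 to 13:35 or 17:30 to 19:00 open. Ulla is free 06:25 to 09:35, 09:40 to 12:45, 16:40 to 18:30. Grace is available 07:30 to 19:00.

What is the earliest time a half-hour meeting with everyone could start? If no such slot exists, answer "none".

09:40

Zane free: 09:20-11:50, 16:30-19:00 (invert busy blocks within the working day).
Ben free: 06:30-07:55, 09:00-09:35, 09:40-14:20, 15:05-18:30.
Pita free: 08:20-13:35, 17:30-19:00.
Ulla free: 06:25-09:35, 09:40-12:45, 16:40-18:30.
Grace free: 07:30-19:00.
Zane ∩ Ben: 09:20-09:35, 09:40-11:50, 16:30-18:30.
Zane ∩ Ben ∩ Pita: 09:20-09:35, 09:40-11:50, 17:30-18:30.
Zane ∩ Ben ∩ Pita ∩ Ulla: 09:20-09:35, 09:40-11:50, 17:30-18:30.
Zane ∩ Ben ∩ Pita ∩ Ulla ∩ Grace: 09:20-09:35, 09:40-11:50, 17:30-18:30.
The first common window of at least 30 minutes is 09:40-11:50, so the earliest start is 09:40.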